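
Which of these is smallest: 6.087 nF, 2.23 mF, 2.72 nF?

6.087 nF = 0.000000006087 F
2.23 mF = 0.00223 F
2.72 nF = 0.00000000272 F

2.72 nF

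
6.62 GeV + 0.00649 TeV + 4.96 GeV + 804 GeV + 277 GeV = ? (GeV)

In GeV:
  6.62 GeV → 6.62
  0.00649 TeV = 0.00649 × 10³ GeV = 6.49
  4.96 GeV → 4.96
  804 GeV → 804
  277 GeV → 277
Sum: 6.62 + 6.49 + 4.96 + 804 + 277 = 1099.07

1099.07 GeV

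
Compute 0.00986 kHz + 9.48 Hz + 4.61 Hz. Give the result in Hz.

23.95 Hz

In Hz:
  0.00986 kHz = 0.00986e3 Hz = 9.86
  9.48 Hz → 9.48
  4.61 Hz → 4.61
Sum: 9.86 + 9.48 + 4.61 = 23.95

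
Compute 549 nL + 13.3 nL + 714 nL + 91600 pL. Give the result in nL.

1367.9 nL

In nL:
  549 nL → 549
  13.3 nL → 13.3
  714 nL → 714
  91600 pL = 91600e-3 nL = 91.6
Sum: 549 + 13.3 + 714 + 91.6 = 1367.9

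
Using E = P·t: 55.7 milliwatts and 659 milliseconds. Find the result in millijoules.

36.7063 millijoules

55.7 × 10^-3 × 659 × 10^-3 = 36706.3 × 10^-6 J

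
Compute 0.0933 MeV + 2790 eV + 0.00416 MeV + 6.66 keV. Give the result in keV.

106.91 keV

In keV:
  0.0933 MeV = 0.0933 × 10³ keV = 93.3
  2790 eV = 2790 × 10⁻³ keV = 2.79
  0.00416 MeV = 0.00416 × 10³ keV = 4.16
  6.66 keV → 6.66
Sum: 93.3 + 2.79 + 4.16 + 6.66 = 106.91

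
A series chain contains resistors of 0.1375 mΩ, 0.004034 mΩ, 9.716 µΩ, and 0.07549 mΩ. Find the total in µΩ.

226.74 µΩ

In µΩ:
  0.1375 mΩ = 0.1375e3 µΩ = 137.5
  0.004034 mΩ = 0.004034e3 µΩ = 4.034
  9.716 µΩ → 9.716
  0.07549 mΩ = 0.07549e3 µΩ = 75.49
Sum: 137.5 + 4.034 + 9.716 + 75.49 = 226.74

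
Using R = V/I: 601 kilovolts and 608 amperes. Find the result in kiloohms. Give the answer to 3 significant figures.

(601 × 10³) / (608) = 0.98849 × 10³ Ω

0.988 kiloohms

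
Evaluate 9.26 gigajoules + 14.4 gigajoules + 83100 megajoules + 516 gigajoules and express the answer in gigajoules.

In gigajoules:
  9.26 gigajoules → 9.26
  14.4 gigajoules → 14.4
  83100 megajoules = 83100 × 10^-3 gigajoules = 83.1
  516 gigajoules → 516
Sum: 9.26 + 14.4 + 83.1 + 516 = 622.76

622.76 gigajoules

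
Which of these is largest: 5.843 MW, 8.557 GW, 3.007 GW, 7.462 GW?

8.557 GW

5.843 MW = 5843000 W
8.557 GW = 8557000000 W
3.007 GW = 3007000000 W
7.462 GW = 7462000000 W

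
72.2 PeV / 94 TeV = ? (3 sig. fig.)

(72.2 × 10^15) / (94 × 10^12) = 0.7681 × 10^3

768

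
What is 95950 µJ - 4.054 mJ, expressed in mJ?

91.896 mJ

In mJ:
  95950 µJ = 95950 × 10^-3 mJ = 95.95
  4.054 mJ → 4.054
Difference: 95.95 - 4.054 = 91.896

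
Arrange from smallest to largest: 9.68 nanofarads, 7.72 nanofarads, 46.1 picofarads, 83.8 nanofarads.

46.1 picofarads < 7.72 nanofarads < 9.68 nanofarads < 83.8 nanofarads

9.68 nanofarads = 0.00000000968 farads
7.72 nanofarads = 0.00000000772 farads
46.1 picofarads = 0.0000000000461 farads
83.8 nanofarads = 0.0000000838 farads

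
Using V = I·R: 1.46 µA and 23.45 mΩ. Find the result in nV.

1.46 × 10⁻⁶ × 23.45 × 10⁻³ = 34.237 × 10⁻⁹ V

34.237 nV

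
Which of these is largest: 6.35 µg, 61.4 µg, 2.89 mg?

2.89 mg

6.35 µg = 0.00000635 g
61.4 µg = 0.0000614 g
2.89 mg = 0.00289 g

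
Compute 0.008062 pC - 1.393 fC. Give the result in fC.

In fC:
  0.008062 pC = 0.008062 × 10^3 fC = 8.062
  1.393 fC → 1.393
Difference: 8.062 - 1.393 = 6.669

6.669 fC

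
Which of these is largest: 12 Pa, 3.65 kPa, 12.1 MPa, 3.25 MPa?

12.1 MPa

12 Pa = 12 Pa
3.65 kPa = 3650 Pa
12.1 MPa = 12100000 Pa
3.25 MPa = 3250000 Pa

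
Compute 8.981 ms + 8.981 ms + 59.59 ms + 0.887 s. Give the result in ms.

In ms:
  8.981 ms → 8.981
  8.981 ms → 8.981
  59.59 ms → 59.59
  0.887 s = 0.887 × 10^3 ms = 887
Sum: 8.981 + 8.981 + 59.59 + 887 = 964.552

964.552 ms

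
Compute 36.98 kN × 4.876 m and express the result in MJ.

36.98e3 × 4.876 = 180.31448e3 J

0.18031448 MJ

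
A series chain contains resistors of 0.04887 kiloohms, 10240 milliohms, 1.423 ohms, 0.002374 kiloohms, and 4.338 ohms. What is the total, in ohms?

In ohms:
  0.04887 kiloohms = 0.04887 × 10³ ohms = 48.87
  10240 milliohms = 10240 × 10⁻³ ohms = 10.24
  1.423 ohms → 1.423
  0.002374 kiloohms = 0.002374 × 10³ ohms = 2.374
  4.338 ohms → 4.338
Sum: 48.87 + 10.24 + 1.423 + 2.374 + 4.338 = 67.245

67.245 ohms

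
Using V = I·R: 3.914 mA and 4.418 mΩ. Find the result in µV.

17.292052 µV

3.914 × 10^-3 × 4.418 × 10^-3 = 17.292052 × 10^-6 V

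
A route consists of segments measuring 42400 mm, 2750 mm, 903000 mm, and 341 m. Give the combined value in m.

In m:
  42400 mm = 42400e-3 m = 42.4
  2750 mm = 2750e-3 m = 2.75
  903000 mm = 903000e-3 m = 903
  341 m → 341
Sum: 42.4 + 2.75 + 903 + 341 = 1289.15

1289.15 m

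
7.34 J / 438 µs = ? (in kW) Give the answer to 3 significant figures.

16.8 kW

(7.34) / (438e-6) = 0.016758e6 W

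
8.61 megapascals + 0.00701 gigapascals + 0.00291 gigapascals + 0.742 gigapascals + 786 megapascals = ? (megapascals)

In megapascals:
  8.61 megapascals → 8.61
  0.00701 gigapascals = 0.00701e3 megapascals = 7.01
  0.00291 gigapascals = 0.00291e3 megapascals = 2.91
  0.742 gigapascals = 0.742e3 megapascals = 742
  786 megapascals → 786
Sum: 8.61 + 7.01 + 2.91 + 742 + 786 = 1546.53

1546.53 megapascals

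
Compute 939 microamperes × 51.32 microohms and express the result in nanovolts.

939e-6 × 51.32e-6 = 48189.48e-12 V

48.18948 nanovolts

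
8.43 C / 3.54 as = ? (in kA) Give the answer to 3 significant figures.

(8.43) / (3.54 × 10^-18) = 2.3814 × 10^18 A

2380000000000000 kA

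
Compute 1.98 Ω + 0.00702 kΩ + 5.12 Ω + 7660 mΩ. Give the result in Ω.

In Ω:
  1.98 Ω → 1.98
  0.00702 kΩ = 0.00702 × 10^3 Ω = 7.02
  5.12 Ω → 5.12
  7660 mΩ = 7660 × 10^-3 Ω = 7.66
Sum: 1.98 + 7.02 + 5.12 + 7.66 = 21.78

21.78 Ω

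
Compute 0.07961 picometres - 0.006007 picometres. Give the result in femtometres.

73.603 femtometres

In femtometres:
  0.07961 picometres = 0.07961e3 femtometres = 79.61
  0.006007 picometres = 0.006007e3 femtometres = 6.007
Difference: 79.61 - 6.007 = 73.603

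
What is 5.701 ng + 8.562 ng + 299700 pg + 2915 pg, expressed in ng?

In ng:
  5.701 ng → 5.701
  8.562 ng → 8.562
  299700 pg = 299700 × 10^-3 ng = 299.7
  2915 pg = 2915 × 10^-3 ng = 2.915
Sum: 5.701 + 8.562 + 299.7 + 2.915 = 316.878

316.878 ng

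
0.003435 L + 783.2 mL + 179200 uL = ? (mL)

965.835 mL

In mL:
  0.003435 L = 0.003435 × 10³ mL = 3.435
  783.2 mL → 783.2
  179200 uL = 179200 × 10⁻³ mL = 179.2
Sum: 3.435 + 783.2 + 179.2 = 965.835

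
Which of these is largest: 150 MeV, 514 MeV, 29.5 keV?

150 MeV = 150000000 eV
514 MeV = 514000000 eV
29.5 keV = 29500 eV

514 MeV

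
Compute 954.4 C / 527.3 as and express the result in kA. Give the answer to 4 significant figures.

(954.4) / (527.3 × 10⁻¹⁸) = 1.80998 × 10¹⁸ A

1810000000000000 kA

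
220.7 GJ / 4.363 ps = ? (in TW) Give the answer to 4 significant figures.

50580000000 TW

(220.7 × 10^9) / (4.363 × 10^-12) = 50.5845 × 10^21 W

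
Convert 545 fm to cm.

femto = 10⁻¹⁵, centi = 10⁻²; factor is 10⁻¹³.
545 × 10⁻¹³ = 0.0000000000545

0.0000000000545 cm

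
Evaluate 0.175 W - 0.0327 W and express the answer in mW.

142.3 mW

In mW:
  0.175 W = 0.175e3 mW = 175
  0.0327 W = 0.0327e3 mW = 32.7
Difference: 175 - 32.7 = 142.3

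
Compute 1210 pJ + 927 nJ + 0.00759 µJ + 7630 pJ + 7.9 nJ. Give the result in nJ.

951.33 nJ

In nJ:
  1210 pJ = 1210 × 10⁻³ nJ = 1.21
  927 nJ → 927
  0.00759 µJ = 0.00759 × 10³ nJ = 7.59
  7630 pJ = 7630 × 10⁻³ nJ = 7.63
  7.9 nJ → 7.9
Sum: 1.21 + 927 + 7.59 + 7.63 + 7.9 = 951.33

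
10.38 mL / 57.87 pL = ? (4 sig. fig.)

(10.38e-3) / (57.87e-12) = 0.17937e9

179400000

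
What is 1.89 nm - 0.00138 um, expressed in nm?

0.51 nm

In nm:
  1.89 nm → 1.89
  0.00138 um = 0.00138 × 10³ nm = 1.38
Difference: 1.89 - 1.38 = 0.51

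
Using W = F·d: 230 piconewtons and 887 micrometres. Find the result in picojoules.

0.20401 picojoules

230 × 10^-12 × 887 × 10^-6 = 204010 × 10^-18 J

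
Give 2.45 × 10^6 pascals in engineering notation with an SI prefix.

2.45 megapascals

= 2.45 × 10^6 pascals; 10^6 is mega.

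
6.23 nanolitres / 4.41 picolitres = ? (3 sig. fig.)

1410

(6.23 × 10⁻⁹) / (4.41 × 10⁻¹²) = 1.413 × 10³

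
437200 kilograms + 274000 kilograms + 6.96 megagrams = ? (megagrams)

718.16 megagrams

In megagrams:
  437200 kilograms = 437200 × 10⁻³ megagrams = 437.2
  274000 kilograms = 274000 × 10⁻³ megagrams = 274
  6.96 megagrams → 6.96
Sum: 437.2 + 274 + 6.96 = 718.16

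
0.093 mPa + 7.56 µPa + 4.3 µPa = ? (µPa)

In µPa:
  0.093 mPa = 0.093e3 µPa = 93
  7.56 µPa → 7.56
  4.3 µPa → 4.3
Sum: 93 + 7.56 + 4.3 = 104.86

104.86 µPa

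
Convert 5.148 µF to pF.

5148000 pF

micro = 1e-6, pico = 1e-12; factor is 1e6.
5.148 × 1e6 = 5148000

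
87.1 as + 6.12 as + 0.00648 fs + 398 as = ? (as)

In as:
  87.1 as → 87.1
  6.12 as → 6.12
  0.00648 fs = 0.00648e3 as = 6.48
  398 as → 398
Sum: 87.1 + 6.12 + 6.48 + 398 = 497.7

497.7 as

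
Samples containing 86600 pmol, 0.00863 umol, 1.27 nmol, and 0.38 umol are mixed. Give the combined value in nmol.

In nmol:
  86600 pmol = 86600 × 10⁻³ nmol = 86.6
  0.00863 umol = 0.00863 × 10³ nmol = 8.63
  1.27 nmol → 1.27
  0.38 umol = 0.38 × 10³ nmol = 380
Sum: 86.6 + 8.63 + 1.27 + 380 = 476.5

476.5 nmol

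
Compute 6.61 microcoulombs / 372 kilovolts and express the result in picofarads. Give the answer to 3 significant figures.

(6.61 × 10⁻⁶) / (372 × 10³) = 0.017769 × 10⁻⁹ F

17.8 picofarads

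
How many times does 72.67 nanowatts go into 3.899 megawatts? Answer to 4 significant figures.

(3.899 × 10^6) / (72.67 × 10^-9) = 0.053654 × 10^15

53650000000000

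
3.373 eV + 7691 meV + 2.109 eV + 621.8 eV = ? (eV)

634.973 eV

In eV:
  3.373 eV → 3.373
  7691 meV = 7691e-3 eV = 7.691
  2.109 eV → 2.109
  621.8 eV → 621.8
Sum: 3.373 + 7.691 + 2.109 + 621.8 = 634.973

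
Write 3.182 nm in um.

0.003182 um

nano = 10⁻⁹, micro = 10⁻⁶; factor is 10⁻³.
3.182 × 10⁻³ = 0.003182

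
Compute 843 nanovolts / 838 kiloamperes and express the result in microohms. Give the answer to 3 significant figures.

(843 × 10^-9) / (838 × 10^3) = 1.006 × 10^-12 Ω

0.00000101 microohms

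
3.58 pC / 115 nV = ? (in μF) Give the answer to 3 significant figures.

31.1 μF

(3.58 × 10^-12) / (115 × 10^-9) = 0.03113 × 10^-3 F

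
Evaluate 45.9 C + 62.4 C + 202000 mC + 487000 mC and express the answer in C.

797.3 C

In C:
  45.9 C → 45.9
  62.4 C → 62.4
  202000 mC = 202000 × 10⁻³ C = 202
  487000 mC = 487000 × 10⁻³ C = 487
Sum: 45.9 + 62.4 + 202 + 487 = 797.3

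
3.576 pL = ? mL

pico = 1e-12, milli = 1e-3; factor is 1e-9.
3.576 × 1e-9 = 0.000000003576

0.000000003576 mL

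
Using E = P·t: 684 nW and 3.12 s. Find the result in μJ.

684 × 10⁻⁹ × 3.12 = 2134.08 × 10⁻⁹ J

2.13408 μJ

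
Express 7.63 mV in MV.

0.00000000763 MV

milli = 1e-3, mega = 1e6; factor is 1e-9.
7.63 × 1e-9 = 0.00000000763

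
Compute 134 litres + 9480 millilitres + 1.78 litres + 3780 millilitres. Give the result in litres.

In litres:
  134 litres → 134
  9480 millilitres = 9480 × 10^-3 litres = 9.48
  1.78 litres → 1.78
  3780 millilitres = 3780 × 10^-3 litres = 3.78
Sum: 134 + 9.48 + 1.78 + 3.78 = 149.04

149.04 litres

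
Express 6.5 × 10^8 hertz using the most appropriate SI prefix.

= 650 × 10^6 hertz; 10^6 is mega.

650 megahertz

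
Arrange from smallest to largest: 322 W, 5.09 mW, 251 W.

322 W = 322 W
5.09 mW = 0.00509 W
251 W = 251 W

5.09 mW < 251 W < 322 W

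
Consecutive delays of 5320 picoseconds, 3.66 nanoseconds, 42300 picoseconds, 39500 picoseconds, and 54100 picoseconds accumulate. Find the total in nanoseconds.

In nanoseconds:
  5320 picoseconds = 5320 × 10⁻³ nanoseconds = 5.32
  3.66 nanoseconds → 3.66
  42300 picoseconds = 42300 × 10⁻³ nanoseconds = 42.3
  39500 picoseconds = 39500 × 10⁻³ nanoseconds = 39.5
  54100 picoseconds = 54100 × 10⁻³ nanoseconds = 54.1
Sum: 5.32 + 3.66 + 42.3 + 39.5 + 54.1 = 144.88

144.88 nanoseconds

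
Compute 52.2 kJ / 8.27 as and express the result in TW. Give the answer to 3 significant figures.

(52.2 × 10³) / (8.27 × 10⁻¹⁸) = 6.312 × 10²¹ W

6310000000 TW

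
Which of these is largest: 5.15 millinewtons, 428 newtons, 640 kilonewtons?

5.15 millinewtons = 0.00515 newtons
428 newtons = 428 newtons
640 kilonewtons = 640000 newtons

640 kilonewtons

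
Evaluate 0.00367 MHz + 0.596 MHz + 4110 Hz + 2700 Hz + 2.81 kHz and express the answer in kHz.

In kHz:
  0.00367 MHz = 0.00367 × 10^3 kHz = 3.67
  0.596 MHz = 0.596 × 10^3 kHz = 596
  4110 Hz = 4110 × 10^-3 kHz = 4.11
  2700 Hz = 2700 × 10^-3 kHz = 2.7
  2.81 kHz → 2.81
Sum: 3.67 + 596 + 4.11 + 2.7 + 2.81 = 609.29

609.29 kHz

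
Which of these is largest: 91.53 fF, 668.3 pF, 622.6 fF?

668.3 pF

91.53 fF = 0.00000000000009153 F
668.3 pF = 0.0000000006683 F
622.6 fF = 0.0000000000006226 F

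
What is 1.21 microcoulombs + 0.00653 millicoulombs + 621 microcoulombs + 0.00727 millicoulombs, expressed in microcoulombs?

In microcoulombs:
  1.21 microcoulombs → 1.21
  0.00653 millicoulombs = 0.00653 × 10^3 microcoulombs = 6.53
  621 microcoulombs → 621
  0.00727 millicoulombs = 0.00727 × 10^3 microcoulombs = 7.27
Sum: 1.21 + 6.53 + 621 + 7.27 = 636.01

636.01 microcoulombs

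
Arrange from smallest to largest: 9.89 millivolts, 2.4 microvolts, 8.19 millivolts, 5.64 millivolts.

9.89 millivolts = 0.00989 volts
2.4 microvolts = 0.0000024 volts
8.19 millivolts = 0.00819 volts
5.64 millivolts = 0.00564 volts

2.4 microvolts < 5.64 millivolts < 8.19 millivolts < 9.89 millivolts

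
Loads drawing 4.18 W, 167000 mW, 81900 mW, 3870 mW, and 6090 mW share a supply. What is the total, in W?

263.04 W

In W:
  4.18 W → 4.18
  167000 mW = 167000e-3 W = 167
  81900 mW = 81900e-3 W = 81.9
  3870 mW = 3870e-3 W = 3.87
  6090 mW = 6090e-3 W = 6.09
Sum: 4.18 + 167 + 81.9 + 3.87 + 6.09 = 263.04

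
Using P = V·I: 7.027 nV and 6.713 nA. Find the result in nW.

7.027 × 10^-9 × 6.713 × 10^-9 = 47.172251 × 10^-18 W

0.000000047172251 nW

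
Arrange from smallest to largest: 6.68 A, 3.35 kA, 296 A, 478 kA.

6.68 A < 296 A < 3.35 kA < 478 kA

6.68 A = 6.68 A
3.35 kA = 3350 A
296 A = 296 A
478 kA = 478000 A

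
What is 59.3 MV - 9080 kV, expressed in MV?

50.22 MV

In MV:
  59.3 MV → 59.3
  9080 kV = 9080e-3 MV = 9.08
Difference: 59.3 - 9.08 = 50.22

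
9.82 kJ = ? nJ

9820000000000 nJ

kilo = 10³, nano = 10⁻⁹; factor is 10¹².
9.82 × 10¹² = 9820000000000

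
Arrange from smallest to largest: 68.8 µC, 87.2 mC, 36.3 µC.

68.8 µC = 0.0000688 C
87.2 mC = 0.0872 C
36.3 µC = 0.0000363 C

36.3 µC < 68.8 µC < 87.2 mC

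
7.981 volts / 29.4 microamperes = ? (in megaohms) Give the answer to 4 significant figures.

0.2715 megaohms

(7.981) / (29.4 × 10⁻⁶) = 0.271463 × 10⁶ Ω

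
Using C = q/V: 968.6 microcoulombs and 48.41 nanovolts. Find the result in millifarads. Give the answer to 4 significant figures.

20010000 millifarads

(968.6e-6) / (48.41e-9) = 20.0083e3 F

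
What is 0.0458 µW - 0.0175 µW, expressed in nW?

28.3 nW

In nW:
  0.0458 µW = 0.0458 × 10³ nW = 45.8
  0.0175 µW = 0.0175 × 10³ nW = 17.5
Difference: 45.8 - 17.5 = 28.3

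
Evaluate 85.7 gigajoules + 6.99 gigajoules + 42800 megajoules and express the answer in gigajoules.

135.49 gigajoules

In gigajoules:
  85.7 gigajoules → 85.7
  6.99 gigajoules → 6.99
  42800 megajoules = 42800 × 10⁻³ gigajoules = 42.8
Sum: 85.7 + 6.99 + 42.8 = 135.49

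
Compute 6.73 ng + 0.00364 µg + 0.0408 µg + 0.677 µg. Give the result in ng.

728.17 ng

In ng:
  6.73 ng → 6.73
  0.00364 µg = 0.00364e3 ng = 3.64
  0.0408 µg = 0.0408e3 ng = 40.8
  0.677 µg = 0.677e3 ng = 677
Sum: 6.73 + 3.64 + 40.8 + 677 = 728.17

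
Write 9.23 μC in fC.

9230000000 fC

micro = 1e-6, femto = 1e-15; factor is 1e9.
9.23 × 1e9 = 9230000000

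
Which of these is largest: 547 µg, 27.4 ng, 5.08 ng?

547 µg = 0.000547 g
27.4 ng = 0.0000000274 g
5.08 ng = 0.00000000508 g

547 µg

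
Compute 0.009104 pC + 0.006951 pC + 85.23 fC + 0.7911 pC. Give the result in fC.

892.385 fC

In fC:
  0.009104 pC = 0.009104 × 10³ fC = 9.104
  0.006951 pC = 0.006951 × 10³ fC = 6.951
  85.23 fC → 85.23
  0.7911 pC = 0.7911 × 10³ fC = 791.1
Sum: 9.104 + 6.951 + 85.23 + 791.1 = 892.385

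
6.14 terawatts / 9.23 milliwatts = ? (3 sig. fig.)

(6.14 × 10¹²) / (9.23 × 10⁻³) = 0.6652 × 10¹⁵

665000000000000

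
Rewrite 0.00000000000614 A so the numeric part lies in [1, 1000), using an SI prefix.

= 6.14 × 10⁻¹² A; 10⁻¹² is pico.

6.14 pA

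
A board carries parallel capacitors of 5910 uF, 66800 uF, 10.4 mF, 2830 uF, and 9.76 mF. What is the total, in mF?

In mF:
  5910 uF = 5910e-3 mF = 5.91
  66800 uF = 66800e-3 mF = 66.8
  10.4 mF → 10.4
  2830 uF = 2830e-3 mF = 2.83
  9.76 mF → 9.76
Sum: 5.91 + 66.8 + 10.4 + 2.83 + 9.76 = 95.7

95.7 mF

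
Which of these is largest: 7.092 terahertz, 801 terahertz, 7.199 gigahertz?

7.092 terahertz = 7092000000000 hertz
801 terahertz = 801000000000000 hertz
7.199 gigahertz = 7199000000 hertz

801 terahertz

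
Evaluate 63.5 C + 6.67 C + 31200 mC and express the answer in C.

101.37 C

In C:
  63.5 C → 63.5
  6.67 C → 6.67
  31200 mC = 31200 × 10⁻³ C = 31.2
Sum: 63.5 + 6.67 + 31.2 = 101.37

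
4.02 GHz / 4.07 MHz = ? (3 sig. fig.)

(4.02 × 10^9) / (4.07 × 10^6) = 0.9877 × 10^3

988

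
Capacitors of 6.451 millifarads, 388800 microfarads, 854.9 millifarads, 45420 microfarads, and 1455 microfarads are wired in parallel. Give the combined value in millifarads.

1297.026 millifarads

In millifarads:
  6.451 millifarads → 6.451
  388800 microfarads = 388800e-3 millifarads = 388.8
  854.9 millifarads → 854.9
  45420 microfarads = 45420e-3 millifarads = 45.42
  1455 microfarads = 1455e-3 millifarads = 1.455
Sum: 6.451 + 388.8 + 854.9 + 45.42 + 1.455 = 1297.026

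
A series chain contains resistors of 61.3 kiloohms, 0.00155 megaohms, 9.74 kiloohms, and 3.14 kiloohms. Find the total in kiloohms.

In kiloohms:
  61.3 kiloohms → 61.3
  0.00155 megaohms = 0.00155 × 10³ kiloohms = 1.55
  9.74 kiloohms → 9.74
  3.14 kiloohms → 3.14
Sum: 61.3 + 1.55 + 9.74 + 3.14 = 75.73

75.73 kiloohms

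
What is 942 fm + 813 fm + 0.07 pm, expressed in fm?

1825 fm

In fm:
  942 fm → 942
  813 fm → 813
  0.07 pm = 0.07 × 10^3 fm = 70
Sum: 942 + 813 + 70 = 1825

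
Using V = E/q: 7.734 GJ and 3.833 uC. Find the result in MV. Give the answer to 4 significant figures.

(7.734 × 10⁹) / (3.833 × 10⁻⁶) = 2.01774 × 10¹⁵ V

2018000000 MV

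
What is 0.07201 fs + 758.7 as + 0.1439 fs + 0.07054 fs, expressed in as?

1045.15 as

In as:
  0.07201 fs = 0.07201e3 as = 72.01
  758.7 as → 758.7
  0.1439 fs = 0.1439e3 as = 143.9
  0.07054 fs = 0.07054e3 as = 70.54
Sum: 72.01 + 758.7 + 143.9 + 70.54 = 1045.15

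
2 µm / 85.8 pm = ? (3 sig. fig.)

(2e-6) / (85.8e-12) = 0.02331e6

23300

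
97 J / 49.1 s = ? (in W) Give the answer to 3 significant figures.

1.98 W

(97) / (49.1) = 1.9756 W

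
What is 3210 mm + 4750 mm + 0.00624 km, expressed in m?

14.2 m

In m:
  3210 mm = 3210 × 10^-3 m = 3.21
  4750 mm = 4750 × 10^-3 m = 4.75
  0.00624 km = 0.00624 × 10^3 m = 6.24
Sum: 3.21 + 4.75 + 6.24 = 14.2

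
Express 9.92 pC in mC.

pico = 10⁻¹², milli = 10⁻³; factor is 10⁻⁹.
9.92 × 10⁻⁹ = 0.00000000992

0.00000000992 mC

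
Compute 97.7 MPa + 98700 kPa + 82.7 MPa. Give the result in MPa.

In MPa:
  97.7 MPa → 97.7
  98700 kPa = 98700 × 10^-3 MPa = 98.7
  82.7 MPa → 82.7
Sum: 97.7 + 98.7 + 82.7 = 279.1

279.1 MPa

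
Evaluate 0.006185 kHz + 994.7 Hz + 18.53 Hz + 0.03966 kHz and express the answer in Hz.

In Hz:
  0.006185 kHz = 0.006185 × 10^3 Hz = 6.185
  994.7 Hz → 994.7
  18.53 Hz → 18.53
  0.03966 kHz = 0.03966 × 10^3 Hz = 39.66
Sum: 6.185 + 994.7 + 18.53 + 39.66 = 1059.075

1059.075 Hz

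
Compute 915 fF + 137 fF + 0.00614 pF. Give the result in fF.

1058.14 fF

In fF:
  915 fF → 915
  137 fF → 137
  0.00614 pF = 0.00614 × 10^3 fF = 6.14
Sum: 915 + 137 + 6.14 = 1058.14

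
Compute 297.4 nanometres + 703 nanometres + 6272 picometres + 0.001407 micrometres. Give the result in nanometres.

1008.079 nanometres

In nanometres:
  297.4 nanometres → 297.4
  703 nanometres → 703
  6272 picometres = 6272e-3 nanometres = 6.272
  0.001407 micrometres = 0.001407e3 nanometres = 1.407
Sum: 297.4 + 703 + 6.272 + 1.407 = 1008.079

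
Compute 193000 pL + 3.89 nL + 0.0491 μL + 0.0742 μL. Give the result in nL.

320.19 nL

In nL:
  193000 pL = 193000 × 10^-3 nL = 193
  3.89 nL → 3.89
  0.0491 μL = 0.0491 × 10^3 nL = 49.1
  0.0742 μL = 0.0742 × 10^3 nL = 74.2
Sum: 193 + 3.89 + 49.1 + 74.2 = 320.19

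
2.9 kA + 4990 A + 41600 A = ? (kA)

49.49 kA

In kA:
  2.9 kA → 2.9
  4990 A = 4990e-3 kA = 4.99
  41600 A = 41600e-3 kA = 41.6
Sum: 2.9 + 4.99 + 41.6 = 49.49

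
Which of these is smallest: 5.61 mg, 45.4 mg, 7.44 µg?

7.44 µg

5.61 mg = 0.00561 g
45.4 mg = 0.0454 g
7.44 µg = 0.00000744 g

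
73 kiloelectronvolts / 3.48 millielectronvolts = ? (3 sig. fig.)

21000000

(73 × 10^3) / (3.48 × 10^-3) = 20.98 × 10^6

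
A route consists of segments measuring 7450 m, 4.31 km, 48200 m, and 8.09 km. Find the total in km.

68.05 km

In km:
  7450 m = 7450 × 10^-3 km = 7.45
  4.31 km → 4.31
  48200 m = 48200 × 10^-3 km = 48.2
  8.09 km → 8.09
Sum: 7.45 + 4.31 + 48.2 + 8.09 = 68.05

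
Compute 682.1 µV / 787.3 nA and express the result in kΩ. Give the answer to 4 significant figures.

(682.1e-6) / (787.3e-9) = 0.866379e3 Ω

0.8664 kΩ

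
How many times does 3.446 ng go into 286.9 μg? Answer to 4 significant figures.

(286.9 × 10⁻⁶) / (3.446 × 10⁻⁹) = 83.256 × 10³

83260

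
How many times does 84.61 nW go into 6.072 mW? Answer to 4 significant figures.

71760

(6.072 × 10^-3) / (84.61 × 10^-9) = 0.071765 × 10^6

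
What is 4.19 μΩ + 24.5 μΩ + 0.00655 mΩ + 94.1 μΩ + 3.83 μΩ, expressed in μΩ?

133.17 μΩ

In μΩ:
  4.19 μΩ → 4.19
  24.5 μΩ → 24.5
  0.00655 mΩ = 0.00655 × 10³ μΩ = 6.55
  94.1 μΩ → 94.1
  3.83 μΩ → 3.83
Sum: 4.19 + 24.5 + 6.55 + 94.1 + 3.83 = 133.17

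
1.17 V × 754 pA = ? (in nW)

1.17 × 754e-12 = 882.18e-12 W

0.88218 nW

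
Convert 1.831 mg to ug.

milli = 10^-3, micro = 10^-6; factor is 10^3.
1.831 × 10^3 = 1831

1831 ug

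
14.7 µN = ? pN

14700000 pN

micro = 10^-6, pico = 10^-12; factor is 10^6.
14.7 × 10^6 = 14700000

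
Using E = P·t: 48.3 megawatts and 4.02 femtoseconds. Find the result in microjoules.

0.194166 microjoules

48.3 × 10^6 × 4.02 × 10^-15 = 194.166 × 10^-9 J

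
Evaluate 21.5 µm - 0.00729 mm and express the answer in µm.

In µm:
  21.5 µm → 21.5
  0.00729 mm = 0.00729e3 µm = 7.29
Difference: 21.5 - 7.29 = 14.21

14.21 µm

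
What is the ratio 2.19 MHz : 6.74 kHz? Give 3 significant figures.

(2.19e6) / (6.74e3) = 0.3249e3

325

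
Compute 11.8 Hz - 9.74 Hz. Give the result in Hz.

In Hz:
  11.8 Hz → 11.8
  9.74 Hz → 9.74
Difference: 11.8 - 9.74 = 2.06

2.06 Hz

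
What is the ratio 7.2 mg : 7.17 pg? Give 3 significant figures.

1000000000

(7.2 × 10^-3) / (7.17 × 10^-12) = 1.004 × 10^9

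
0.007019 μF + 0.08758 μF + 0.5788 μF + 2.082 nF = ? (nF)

675.481 nF

In nF:
  0.007019 μF = 0.007019e3 nF = 7.019
  0.08758 μF = 0.08758e3 nF = 87.58
  0.5788 μF = 0.5788e3 nF = 578.8
  2.082 nF → 2.082
Sum: 7.019 + 87.58 + 578.8 + 2.082 = 675.481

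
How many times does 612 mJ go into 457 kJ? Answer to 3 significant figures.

747000

(457 × 10³) / (612 × 10⁻³) = 0.7467 × 10⁶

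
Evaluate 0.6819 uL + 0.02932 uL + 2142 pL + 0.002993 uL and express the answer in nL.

In nL:
  0.6819 uL = 0.6819 × 10³ nL = 681.9
  0.02932 uL = 0.02932 × 10³ nL = 29.32
  2142 pL = 2142 × 10⁻³ nL = 2.142
  0.002993 uL = 0.002993 × 10³ nL = 2.993
Sum: 681.9 + 29.32 + 2.142 + 2.993 = 716.355

716.355 nL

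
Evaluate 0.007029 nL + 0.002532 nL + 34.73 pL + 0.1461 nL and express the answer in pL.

190.391 pL

In pL:
  0.007029 nL = 0.007029e3 pL = 7.029
  0.002532 nL = 0.002532e3 pL = 2.532
  34.73 pL → 34.73
  0.1461 nL = 0.1461e3 pL = 146.1
Sum: 7.029 + 2.532 + 34.73 + 146.1 = 190.391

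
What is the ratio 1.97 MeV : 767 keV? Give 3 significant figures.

(1.97e6) / (767e3) = 0.002568e3

2.57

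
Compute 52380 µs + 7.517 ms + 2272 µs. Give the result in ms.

62.169 ms

In ms:
  52380 µs = 52380 × 10^-3 ms = 52.38
  7.517 ms → 7.517
  2272 µs = 2272 × 10^-3 ms = 2.272
Sum: 52.38 + 7.517 + 2.272 = 62.169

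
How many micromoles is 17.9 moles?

(no prefix) = 10^0, micro = 10^-6; factor is 10^6.
17.9 × 10^6 = 17900000

17900000 micromoles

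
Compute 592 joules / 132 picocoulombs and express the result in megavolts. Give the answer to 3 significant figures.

(592) / (132e-12) = 4.4848e12 V

4480000 megavolts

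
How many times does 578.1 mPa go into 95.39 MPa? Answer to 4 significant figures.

165000000

(95.39e6) / (578.1e-3) = 0.16501e9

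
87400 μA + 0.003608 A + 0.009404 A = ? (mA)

In mA:
  87400 μA = 87400 × 10⁻³ mA = 87.4
  0.003608 A = 0.003608 × 10³ mA = 3.608
  0.009404 A = 0.009404 × 10³ mA = 9.404
Sum: 87.4 + 3.608 + 9.404 = 100.412

100.412 mA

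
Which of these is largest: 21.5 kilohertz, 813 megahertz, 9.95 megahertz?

813 megahertz

21.5 kilohertz = 21500 hertz
813 megahertz = 813000000 hertz
9.95 megahertz = 9950000 hertz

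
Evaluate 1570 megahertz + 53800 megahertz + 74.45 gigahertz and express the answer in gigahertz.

In gigahertz:
  1570 megahertz = 1570e-3 gigahertz = 1.57
  53800 megahertz = 53800e-3 gigahertz = 53.8
  74.45 gigahertz → 74.45
Sum: 1.57 + 53.8 + 74.45 = 129.82

129.82 gigahertz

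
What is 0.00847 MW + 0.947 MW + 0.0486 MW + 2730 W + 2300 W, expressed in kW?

1009.1 kW

In kW:
  0.00847 MW = 0.00847 × 10^3 kW = 8.47
  0.947 MW = 0.947 × 10^3 kW = 947
  0.0486 MW = 0.0486 × 10^3 kW = 48.6
  2730 W = 2730 × 10^-3 kW = 2.73
  2300 W = 2300 × 10^-3 kW = 2.3
Sum: 8.47 + 947 + 48.6 + 2.73 + 2.3 = 1009.1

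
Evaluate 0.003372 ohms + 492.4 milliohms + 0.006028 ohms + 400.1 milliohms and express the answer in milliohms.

901.9 milliohms

In milliohms:
  0.003372 ohms = 0.003372e3 milliohms = 3.372
  492.4 milliohms → 492.4
  0.006028 ohms = 0.006028e3 milliohms = 6.028
  400.1 milliohms → 400.1
Sum: 3.372 + 492.4 + 6.028 + 400.1 = 901.9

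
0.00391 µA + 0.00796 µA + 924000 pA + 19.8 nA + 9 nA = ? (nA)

964.67 nA

In nA:
  0.00391 µA = 0.00391 × 10³ nA = 3.91
  0.00796 µA = 0.00796 × 10³ nA = 7.96
  924000 pA = 924000 × 10⁻³ nA = 924
  19.8 nA → 19.8
  9 nA → 9
Sum: 3.91 + 7.96 + 924 + 19.8 + 9 = 964.67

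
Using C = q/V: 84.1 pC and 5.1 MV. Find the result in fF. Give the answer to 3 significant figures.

0.0165 fF

(84.1 × 10⁻¹²) / (5.1 × 10⁶) = 16.49 × 10⁻¹⁸ F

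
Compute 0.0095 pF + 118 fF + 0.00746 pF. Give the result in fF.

134.96 fF

In fF:
  0.0095 pF = 0.0095 × 10^3 fF = 9.5
  118 fF → 118
  0.00746 pF = 0.00746 × 10^3 fF = 7.46
Sum: 9.5 + 118 + 7.46 = 134.96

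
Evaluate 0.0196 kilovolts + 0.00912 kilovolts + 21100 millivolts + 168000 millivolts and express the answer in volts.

217.82 volts

In volts:
  0.0196 kilovolts = 0.0196 × 10³ volts = 19.6
  0.00912 kilovolts = 0.00912 × 10³ volts = 9.12
  21100 millivolts = 21100 × 10⁻³ volts = 21.1
  168000 millivolts = 168000 × 10⁻³ volts = 168
Sum: 19.6 + 9.12 + 21.1 + 168 = 217.82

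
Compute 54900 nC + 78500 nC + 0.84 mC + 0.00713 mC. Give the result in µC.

980.53 µC

In µC:
  54900 nC = 54900 × 10^-3 µC = 54.9
  78500 nC = 78500 × 10^-3 µC = 78.5
  0.84 mC = 0.84 × 10^3 µC = 840
  0.00713 mC = 0.00713 × 10^3 µC = 7.13
Sum: 54.9 + 78.5 + 840 + 7.13 = 980.53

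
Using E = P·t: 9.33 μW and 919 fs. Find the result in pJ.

9.33 × 10⁻⁶ × 919 × 10⁻¹⁵ = 8574.27 × 10⁻²¹ J

0.00000857427 pJ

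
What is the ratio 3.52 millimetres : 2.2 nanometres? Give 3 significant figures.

(3.52 × 10^-3) / (2.2 × 10^-9) = 1.6 × 10^6

1600000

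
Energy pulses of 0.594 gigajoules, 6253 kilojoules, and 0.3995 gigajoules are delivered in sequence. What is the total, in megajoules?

In megajoules:
  0.594 gigajoules = 0.594 × 10^3 megajoules = 594
  6253 kilojoules = 6253 × 10^-3 megajoules = 6.253
  0.3995 gigajoules = 0.3995 × 10^3 megajoules = 399.5
Sum: 594 + 6.253 + 399.5 = 999.753

999.753 megajoules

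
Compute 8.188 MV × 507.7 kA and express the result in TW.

8.188 × 10^6 × 507.7 × 10^3 = 4157.0476 × 10^9 W

4.1570476 TW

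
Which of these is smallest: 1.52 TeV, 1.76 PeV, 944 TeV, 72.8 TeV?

1.52 TeV

1.52 TeV = 1520000000000 eV
1.76 PeV = 1760000000000000 eV
944 TeV = 944000000000000 eV
72.8 TeV = 72800000000000 eV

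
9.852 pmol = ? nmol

0.009852 nmol

pico = 1e-12, nano = 1e-9; factor is 1e-3.
9.852 × 1e-3 = 0.009852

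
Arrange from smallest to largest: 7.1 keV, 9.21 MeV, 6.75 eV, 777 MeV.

6.75 eV < 7.1 keV < 9.21 MeV < 777 MeV

7.1 keV = 7100 eV
9.21 MeV = 9210000 eV
6.75 eV = 6.75 eV
777 MeV = 777000000 eV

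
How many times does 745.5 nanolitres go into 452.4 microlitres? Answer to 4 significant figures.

(452.4 × 10^-6) / (745.5 × 10^-9) = 0.60684 × 10^3

606.8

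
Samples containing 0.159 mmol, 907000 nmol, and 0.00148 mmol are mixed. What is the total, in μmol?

1067.48 μmol

In μmol:
  0.159 mmol = 0.159e3 μmol = 159
  907000 nmol = 907000e-3 μmol = 907
  0.00148 mmol = 0.00148e3 μmol = 1.48
Sum: 159 + 907 + 1.48 = 1067.48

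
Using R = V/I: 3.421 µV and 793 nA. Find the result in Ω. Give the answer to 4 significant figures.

(3.421e-6) / (793e-9) = 0.004314e3 Ω

4.314 Ω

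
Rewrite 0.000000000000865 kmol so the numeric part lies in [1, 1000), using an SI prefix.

865 pmol

= 865 × 10⁻¹² mol; 10⁻¹² is pico.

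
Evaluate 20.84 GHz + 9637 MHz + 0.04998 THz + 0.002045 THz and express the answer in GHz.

In GHz:
  20.84 GHz → 20.84
  9637 MHz = 9637e-3 GHz = 9.637
  0.04998 THz = 0.04998e3 GHz = 49.98
  0.002045 THz = 0.002045e3 GHz = 2.045
Sum: 20.84 + 9.637 + 49.98 + 2.045 = 82.502

82.502 GHz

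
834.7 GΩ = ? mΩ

834700000000000 mΩ

giga = 10⁹, milli = 10⁻³; factor is 10¹².
834.7 × 10¹² = 834700000000000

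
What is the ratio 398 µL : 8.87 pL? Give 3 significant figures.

44900000

(398 × 10^-6) / (8.87 × 10^-12) = 44.87 × 10^6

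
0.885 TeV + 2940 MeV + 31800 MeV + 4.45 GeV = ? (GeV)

In GeV:
  0.885 TeV = 0.885 × 10^3 GeV = 885
  2940 MeV = 2940 × 10^-3 GeV = 2.94
  31800 MeV = 31800 × 10^-3 GeV = 31.8
  4.45 GeV → 4.45
Sum: 885 + 2.94 + 31.8 + 4.45 = 924.19

924.19 GeV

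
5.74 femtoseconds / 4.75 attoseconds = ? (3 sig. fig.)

1210

(5.74 × 10^-15) / (4.75 × 10^-18) = 1.208 × 10^3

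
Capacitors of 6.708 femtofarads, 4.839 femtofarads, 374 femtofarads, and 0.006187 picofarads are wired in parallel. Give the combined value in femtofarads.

391.734 femtofarads

In femtofarads:
  6.708 femtofarads → 6.708
  4.839 femtofarads → 4.839
  374 femtofarads → 374
  0.006187 picofarads = 0.006187 × 10^3 femtofarads = 6.187
Sum: 6.708 + 4.839 + 374 + 6.187 = 391.734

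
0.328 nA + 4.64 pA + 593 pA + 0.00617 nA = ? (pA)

In pA:
  0.328 nA = 0.328 × 10^3 pA = 328
  4.64 pA → 4.64
  593 pA → 593
  0.00617 nA = 0.00617 × 10^3 pA = 6.17
Sum: 328 + 4.64 + 593 + 6.17 = 931.81

931.81 pA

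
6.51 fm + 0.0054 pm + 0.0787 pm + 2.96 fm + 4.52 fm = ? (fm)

98.09 fm

In fm:
  6.51 fm → 6.51
  0.0054 pm = 0.0054 × 10^3 fm = 5.4
  0.0787 pm = 0.0787 × 10^3 fm = 78.7
  2.96 fm → 2.96
  4.52 fm → 4.52
Sum: 6.51 + 5.4 + 78.7 + 2.96 + 4.52 = 98.09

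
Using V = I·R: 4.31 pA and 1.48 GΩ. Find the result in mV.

6.3788 mV

4.31 × 10^-12 × 1.48 × 10^9 = 6.3788 × 10^-3 V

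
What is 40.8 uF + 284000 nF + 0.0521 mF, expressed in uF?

In uF:
  40.8 uF → 40.8
  284000 nF = 284000 × 10⁻³ uF = 284
  0.0521 mF = 0.0521 × 10³ uF = 52.1
Sum: 40.8 + 284 + 52.1 = 376.9

376.9 uF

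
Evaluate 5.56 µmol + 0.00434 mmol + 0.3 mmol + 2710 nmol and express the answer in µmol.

312.61 µmol

In µmol:
  5.56 µmol → 5.56
  0.00434 mmol = 0.00434 × 10^3 µmol = 4.34
  0.3 mmol = 0.3 × 10^3 µmol = 300
  2710 nmol = 2710 × 10^-3 µmol = 2.71
Sum: 5.56 + 4.34 + 300 + 2.71 = 312.61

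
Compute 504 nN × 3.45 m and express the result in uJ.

504e-9 × 3.45 = 1738.8e-9 J

1.7388 uJ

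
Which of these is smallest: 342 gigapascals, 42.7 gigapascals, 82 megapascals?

82 megapascals

342 gigapascals = 342000000000 pascals
42.7 gigapascals = 42700000000 pascals
82 megapascals = 82000000 pascals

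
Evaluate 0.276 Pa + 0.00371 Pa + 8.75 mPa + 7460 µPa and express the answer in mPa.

295.92 mPa

In mPa:
  0.276 Pa = 0.276e3 mPa = 276
  0.00371 Pa = 0.00371e3 mPa = 3.71
  8.75 mPa → 8.75
  7460 µPa = 7460e-3 mPa = 7.46
Sum: 276 + 3.71 + 8.75 + 7.46 = 295.92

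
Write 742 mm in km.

milli = 1e-3, kilo = 1e3; factor is 1e-6.
742 × 1e-6 = 0.000742

0.000742 km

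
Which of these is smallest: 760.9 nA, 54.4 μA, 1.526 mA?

760.9 nA

760.9 nA = 0.0000007609 A
54.4 μA = 0.0000544 A
1.526 mA = 0.001526 A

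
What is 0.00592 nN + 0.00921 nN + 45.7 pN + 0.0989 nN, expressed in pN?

159.73 pN

In pN:
  0.00592 nN = 0.00592 × 10³ pN = 5.92
  0.00921 nN = 0.00921 × 10³ pN = 9.21
  45.7 pN → 45.7
  0.0989 nN = 0.0989 × 10³ pN = 98.9
Sum: 5.92 + 9.21 + 45.7 + 98.9 = 159.73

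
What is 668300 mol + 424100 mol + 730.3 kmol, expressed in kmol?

In kmol:
  668300 mol = 668300 × 10⁻³ kmol = 668.3
  424100 mol = 424100 × 10⁻³ kmol = 424.1
  730.3 kmol → 730.3
Sum: 668.3 + 424.1 + 730.3 = 1822.7

1822.7 kmol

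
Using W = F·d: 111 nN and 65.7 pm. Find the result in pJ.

0.0000072927 pJ

111e-9 × 65.7e-12 = 7292.7e-21 J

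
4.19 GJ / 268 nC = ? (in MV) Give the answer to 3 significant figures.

(4.19e9) / (268e-9) = 0.015634e18 V

15600000000 MV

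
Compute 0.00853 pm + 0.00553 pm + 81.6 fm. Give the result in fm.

In fm:
  0.00853 pm = 0.00853e3 fm = 8.53
  0.00553 pm = 0.00553e3 fm = 5.53
  81.6 fm → 81.6
Sum: 8.53 + 5.53 + 81.6 = 95.66

95.66 fm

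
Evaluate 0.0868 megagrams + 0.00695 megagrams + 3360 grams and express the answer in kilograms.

In kilograms:
  0.0868 megagrams = 0.0868e3 kilograms = 86.8
  0.00695 megagrams = 0.00695e3 kilograms = 6.95
  3360 grams = 3360e-3 kilograms = 3.36
Sum: 86.8 + 6.95 + 3.36 = 97.11

97.11 kilograms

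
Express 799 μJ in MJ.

micro = 1e-6, mega = 1e6; factor is 1e-12.
799 × 1e-12 = 0.000000000799

0.000000000799 MJ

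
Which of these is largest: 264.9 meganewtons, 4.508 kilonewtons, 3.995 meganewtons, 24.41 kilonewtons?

264.9 meganewtons

264.9 meganewtons = 264900000 newtons
4.508 kilonewtons = 4508 newtons
3.995 meganewtons = 3995000 newtons
24.41 kilonewtons = 24410 newtons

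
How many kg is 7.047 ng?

0.000000000007047 kg

nano = 10⁻⁹, kilo = 10³; factor is 10⁻¹².
7.047 × 10⁻¹² = 0.000000000007047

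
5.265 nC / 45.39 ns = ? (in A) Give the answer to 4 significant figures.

0.1160 A

(5.265e-9) / (45.39e-9) = 0.115995 A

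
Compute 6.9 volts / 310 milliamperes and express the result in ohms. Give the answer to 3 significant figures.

22.3 ohms

(6.9) / (310 × 10⁻³) = 0.022258 × 10³ Ω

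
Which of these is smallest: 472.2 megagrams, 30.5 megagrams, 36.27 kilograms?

36.27 kilograms

472.2 megagrams = 472200000 grams
30.5 megagrams = 30500000 grams
36.27 kilograms = 36270 grams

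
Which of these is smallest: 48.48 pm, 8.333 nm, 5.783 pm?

5.783 pm

48.48 pm = 0.00000000004848 m
8.333 nm = 0.000000008333 m
5.783 pm = 0.000000000005783 m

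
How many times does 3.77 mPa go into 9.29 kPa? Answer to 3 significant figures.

2460000

(9.29 × 10^3) / (3.77 × 10^-3) = 2.464 × 10^6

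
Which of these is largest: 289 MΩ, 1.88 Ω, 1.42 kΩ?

289 MΩ = 289000000 Ω
1.88 Ω = 1.88 Ω
1.42 kΩ = 1420 Ω

289 MΩ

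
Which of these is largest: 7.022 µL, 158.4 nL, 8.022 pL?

7.022 µL

7.022 µL = 0.000007022 L
158.4 nL = 0.0000001584 L
8.022 pL = 0.000000000008022 L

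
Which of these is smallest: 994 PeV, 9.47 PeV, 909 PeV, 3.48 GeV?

3.48 GeV

994 PeV = 994000000000000000 eV
9.47 PeV = 9470000000000000 eV
909 PeV = 909000000000000000 eV
3.48 GeV = 3480000000 eV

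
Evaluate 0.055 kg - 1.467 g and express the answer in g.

In g:
  0.055 kg = 0.055 × 10^3 g = 55
  1.467 g → 1.467
Difference: 55 - 1.467 = 53.533

53.533 g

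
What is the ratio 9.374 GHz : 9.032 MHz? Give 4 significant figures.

(9.374 × 10⁹) / (9.032 × 10⁶) = 1.0379 × 10³

1038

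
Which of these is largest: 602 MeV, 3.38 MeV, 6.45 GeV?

6.45 GeV

602 MeV = 602000000 eV
3.38 MeV = 3380000 eV
6.45 GeV = 6450000000 eV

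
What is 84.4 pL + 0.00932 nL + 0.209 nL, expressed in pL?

302.72 pL

In pL:
  84.4 pL → 84.4
  0.00932 nL = 0.00932 × 10³ pL = 9.32
  0.209 nL = 0.209 × 10³ pL = 209
Sum: 84.4 + 9.32 + 209 = 302.72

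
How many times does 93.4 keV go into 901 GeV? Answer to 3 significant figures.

9650000

(901e9) / (93.4e3) = 9.647e6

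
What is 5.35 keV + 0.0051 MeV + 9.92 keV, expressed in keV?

20.37 keV

In keV:
  5.35 keV → 5.35
  0.0051 MeV = 0.0051 × 10^3 keV = 5.1
  9.92 keV → 9.92
Sum: 5.35 + 5.1 + 9.92 = 20.37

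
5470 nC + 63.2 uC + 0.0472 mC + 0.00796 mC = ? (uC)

123.83 uC

In uC:
  5470 nC = 5470 × 10^-3 uC = 5.47
  63.2 uC → 63.2
  0.0472 mC = 0.0472 × 10^3 uC = 47.2
  0.00796 mC = 0.00796 × 10^3 uC = 7.96
Sum: 5.47 + 63.2 + 47.2 + 7.96 = 123.83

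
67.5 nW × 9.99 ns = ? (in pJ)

0.000674325 pJ

67.5e-9 × 9.99e-9 = 674.325e-18 J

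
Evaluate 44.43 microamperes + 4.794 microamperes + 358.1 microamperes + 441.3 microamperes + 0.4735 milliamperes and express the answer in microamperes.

1322.124 microamperes

In microamperes:
  44.43 microamperes → 44.43
  4.794 microamperes → 4.794
  358.1 microamperes → 358.1
  441.3 microamperes → 441.3
  0.4735 milliamperes = 0.4735 × 10^3 microamperes = 473.5
Sum: 44.43 + 4.794 + 358.1 + 441.3 + 473.5 = 1322.124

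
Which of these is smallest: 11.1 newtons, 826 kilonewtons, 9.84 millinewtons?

9.84 millinewtons

11.1 newtons = 11.1 newtons
826 kilonewtons = 826000 newtons
9.84 millinewtons = 0.00984 newtons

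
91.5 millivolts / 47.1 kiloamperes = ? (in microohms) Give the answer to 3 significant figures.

(91.5 × 10⁻³) / (47.1 × 10³) = 1.9427 × 10⁻⁶ Ω

1.94 microohms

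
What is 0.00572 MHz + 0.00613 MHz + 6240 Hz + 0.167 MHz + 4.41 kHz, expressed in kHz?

189.5 kHz

In kHz:
  0.00572 MHz = 0.00572 × 10^3 kHz = 5.72
  0.00613 MHz = 0.00613 × 10^3 kHz = 6.13
  6240 Hz = 6240 × 10^-3 kHz = 6.24
  0.167 MHz = 0.167 × 10^3 kHz = 167
  4.41 kHz → 4.41
Sum: 5.72 + 6.13 + 6.24 + 167 + 4.41 = 189.5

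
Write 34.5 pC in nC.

pico = 10^-12, nano = 10^-9; factor is 10^-3.
34.5 × 10^-3 = 0.0345

0.0345 nC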